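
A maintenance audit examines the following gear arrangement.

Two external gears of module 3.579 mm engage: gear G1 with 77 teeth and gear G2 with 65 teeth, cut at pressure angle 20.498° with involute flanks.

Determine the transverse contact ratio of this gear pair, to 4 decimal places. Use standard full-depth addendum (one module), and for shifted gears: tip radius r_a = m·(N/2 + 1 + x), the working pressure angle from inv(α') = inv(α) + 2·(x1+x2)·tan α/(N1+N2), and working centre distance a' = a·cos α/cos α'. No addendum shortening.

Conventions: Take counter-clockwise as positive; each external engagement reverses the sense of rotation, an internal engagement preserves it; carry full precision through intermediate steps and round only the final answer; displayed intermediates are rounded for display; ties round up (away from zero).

single-mesh involute tooth geometry (77T engaging 65T at module 3.579)
base radii: r_b1 = 129.067150, r_b2 = 108.952789
tip radii: r_a1 = 141.370500, r_a2 = 119.896500
no profile shift: α' = α, a' = a
action lengths: √(r_a1²−r_b1²) = 57.682658, √(r_a2²−r_b2²) = 50.044584
base pitch p_b = π·m·cos α = 10.531855
CR = (57.682658 + 50.044584 − 254.109000·sin 20.49800°)/10.531855 = 1.779810
contact ratio ≈ 1.7798

1.7798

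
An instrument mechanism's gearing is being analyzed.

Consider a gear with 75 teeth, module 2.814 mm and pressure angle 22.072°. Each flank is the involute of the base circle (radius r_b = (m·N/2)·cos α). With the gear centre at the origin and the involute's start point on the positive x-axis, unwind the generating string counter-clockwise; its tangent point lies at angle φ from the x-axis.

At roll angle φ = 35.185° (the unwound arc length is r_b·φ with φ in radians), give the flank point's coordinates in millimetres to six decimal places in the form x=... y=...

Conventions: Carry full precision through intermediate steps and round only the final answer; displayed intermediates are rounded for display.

class = single-mesh tooth geometry [base-circle involute, m = 2.814, 75T]
pitch radius r_p = m·N/2 = 2.814·75/2 = 105.525000
base radius r_b = r_p·cos α = 105.525000·cos 22.072° = 97.791324
roll angle φ = 35.185° = 0.61409410 rad
x = r_b·(cos φ + φ·sin φ) = 114.528121
y = r_b·(sin φ − φ·cos φ) = 7.268032

x=114.528121 y=7.268032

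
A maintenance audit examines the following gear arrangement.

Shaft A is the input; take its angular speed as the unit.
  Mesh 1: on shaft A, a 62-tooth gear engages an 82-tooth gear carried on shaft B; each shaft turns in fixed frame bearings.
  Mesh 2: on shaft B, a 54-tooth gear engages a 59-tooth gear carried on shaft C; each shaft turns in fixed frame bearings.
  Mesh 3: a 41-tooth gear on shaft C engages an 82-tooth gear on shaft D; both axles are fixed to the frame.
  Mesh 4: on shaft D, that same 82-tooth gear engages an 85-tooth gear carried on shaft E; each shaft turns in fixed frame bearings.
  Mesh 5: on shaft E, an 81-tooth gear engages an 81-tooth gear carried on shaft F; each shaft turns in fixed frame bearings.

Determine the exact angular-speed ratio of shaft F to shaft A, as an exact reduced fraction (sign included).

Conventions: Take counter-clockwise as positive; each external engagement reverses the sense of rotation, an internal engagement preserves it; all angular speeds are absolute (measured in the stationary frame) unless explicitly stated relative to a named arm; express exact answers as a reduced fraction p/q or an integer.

-1674/5015

class = fixed-axis compound train [5 meshes; 5 ratios multiply, 5 sense flips]
mesh 1 [62T→82T]: running ratio 31/41, sense −
mesh 2 [54T→59T]: running ratio 1674/2419, sense +
mesh 3 [41T→82T]: running ratio 837/2419, sense −
mesh 4 [82T→85T]: running ratio 1674/5015, sense +
mesh 5 [81T→81T]: running ratio 1674/5015, sense −
ω_out/ω_in = -1674/5015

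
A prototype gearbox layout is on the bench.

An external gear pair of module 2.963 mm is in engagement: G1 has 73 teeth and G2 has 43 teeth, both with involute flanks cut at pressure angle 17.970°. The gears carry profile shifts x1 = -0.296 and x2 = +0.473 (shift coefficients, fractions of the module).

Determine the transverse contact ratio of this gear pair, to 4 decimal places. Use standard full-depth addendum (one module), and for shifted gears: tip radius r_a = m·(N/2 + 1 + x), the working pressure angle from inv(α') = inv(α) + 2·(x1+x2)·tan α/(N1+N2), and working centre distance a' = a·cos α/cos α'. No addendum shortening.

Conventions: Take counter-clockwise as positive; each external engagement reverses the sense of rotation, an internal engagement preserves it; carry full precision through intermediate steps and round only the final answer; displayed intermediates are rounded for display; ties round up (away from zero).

class = single-mesh tooth geometry [involute pair 73T × 43T, m = 2.963]
base radii: r_b1 = 102.873771, r_b2 = 60.596879
tip radii: r_a1 = 110.235452, r_a2 = 68.068999
inv(α') = inv(17.970°) + 2·(-0.296+0.473)·tan α/(73+43) = 0.01169505  ⇒  α' = 18.49265°
a' = a·cos α / cos α' = 171.8540·cos 17.970°/cos 18.49265° = 172.371145
action lengths: √(r_a1²−r_b1²) = 39.608611, √(r_a2²−r_b2²) = 31.006562
base pitch p_b = π·m·cos α = 8.854452
CR = (39.608611 + 31.006562 − 172.371145·sin 18.49265°)/8.854452 = 1.800448
contact ratio ≈ 1.8004

1.8004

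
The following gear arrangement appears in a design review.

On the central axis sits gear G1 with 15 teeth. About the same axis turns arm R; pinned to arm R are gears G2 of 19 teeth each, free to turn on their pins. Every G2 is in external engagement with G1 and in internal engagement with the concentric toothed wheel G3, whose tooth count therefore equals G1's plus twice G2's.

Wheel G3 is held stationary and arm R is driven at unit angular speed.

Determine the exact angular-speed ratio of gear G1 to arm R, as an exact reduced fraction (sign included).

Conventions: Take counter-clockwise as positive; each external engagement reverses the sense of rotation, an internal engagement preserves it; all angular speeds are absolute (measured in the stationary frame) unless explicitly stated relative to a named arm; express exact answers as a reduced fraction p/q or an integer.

topology: planetary set — G1 15T / G2 19T / G3 53T, arm = carrier (Willis)
ring teeth: 15 + 2·19 = 53
15(ω_sun−ω_arm) = −53(ω_ring−ω_arm),  ω_ring = 0, ω_arm = 1
ω_sun = 1 − (53/15)(0−1) = 68/15
ω_out/ω_in = 68/15

68/15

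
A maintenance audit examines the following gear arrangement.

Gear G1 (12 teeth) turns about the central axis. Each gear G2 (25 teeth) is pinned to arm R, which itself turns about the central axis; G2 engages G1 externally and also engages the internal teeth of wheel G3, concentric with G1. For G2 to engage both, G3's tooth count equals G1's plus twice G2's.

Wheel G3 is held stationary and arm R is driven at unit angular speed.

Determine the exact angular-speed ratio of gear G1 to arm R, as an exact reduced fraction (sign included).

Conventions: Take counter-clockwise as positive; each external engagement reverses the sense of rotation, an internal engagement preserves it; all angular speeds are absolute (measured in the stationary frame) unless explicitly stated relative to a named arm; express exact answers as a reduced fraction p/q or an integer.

37/6

class = planetary set [G3 = 12+2·25 = 62; Willis about the carrier]
ring teeth: 12 + 2·25 = 62
12(ω_sun−ω_arm) = −62(ω_ring−ω_arm),  ω_ring = 0, ω_arm = 1
ω_sun = 1 − (62/12)(0−1) = 37/6
ω_out/ω_in = 37/6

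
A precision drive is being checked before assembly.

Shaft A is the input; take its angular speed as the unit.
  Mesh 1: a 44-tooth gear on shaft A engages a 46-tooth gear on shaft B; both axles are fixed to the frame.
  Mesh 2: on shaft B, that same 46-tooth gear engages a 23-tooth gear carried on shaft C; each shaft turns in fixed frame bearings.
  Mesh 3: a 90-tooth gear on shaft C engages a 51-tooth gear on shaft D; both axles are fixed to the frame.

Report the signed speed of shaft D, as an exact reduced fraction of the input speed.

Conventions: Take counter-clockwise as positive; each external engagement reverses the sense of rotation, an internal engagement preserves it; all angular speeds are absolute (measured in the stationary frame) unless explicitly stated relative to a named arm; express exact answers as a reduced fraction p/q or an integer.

3-mesh fixed-axis compound train (all bearings frame-fixed)
mesh 1 [44T→46T]: |ω|/ω_in = 1×44/46 = 22/23, sense flips to −
mesh 2 [46T→23T]: |ω|/ω_in = (22/23)×46/23 = 44/23, sense flips to +
mesh 3 [90T→51T]: |ω|/ω_in = (44/23)×90/51 = 1320/391, sense flips to −
signed output speed (× input speed) = -1320/391

-1320/391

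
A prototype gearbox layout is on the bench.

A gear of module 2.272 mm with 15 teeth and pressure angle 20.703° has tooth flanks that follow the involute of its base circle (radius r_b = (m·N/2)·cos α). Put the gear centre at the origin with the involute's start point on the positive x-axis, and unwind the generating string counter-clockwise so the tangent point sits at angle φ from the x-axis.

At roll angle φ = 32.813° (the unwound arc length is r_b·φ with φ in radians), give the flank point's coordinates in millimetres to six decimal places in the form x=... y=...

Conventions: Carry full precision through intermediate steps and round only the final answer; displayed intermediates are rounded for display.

recognized (one wheel, involute flank): single-mesh tooth geometry, m = 2.272, N = 15
pitch radius r_p = m·N/2 = 2.272·15/2 = 17.040000
base radius r_b = r_p·cos α = 17.040000·cos 20.703° = 15.939651
roll angle φ = 32.813° = 0.57269489 rad
x = r_b·(cos φ + φ·sin φ) = 18.343134
y = r_b·(sin φ − φ·cos φ) = 0.965642

x=18.343134 y=0.965642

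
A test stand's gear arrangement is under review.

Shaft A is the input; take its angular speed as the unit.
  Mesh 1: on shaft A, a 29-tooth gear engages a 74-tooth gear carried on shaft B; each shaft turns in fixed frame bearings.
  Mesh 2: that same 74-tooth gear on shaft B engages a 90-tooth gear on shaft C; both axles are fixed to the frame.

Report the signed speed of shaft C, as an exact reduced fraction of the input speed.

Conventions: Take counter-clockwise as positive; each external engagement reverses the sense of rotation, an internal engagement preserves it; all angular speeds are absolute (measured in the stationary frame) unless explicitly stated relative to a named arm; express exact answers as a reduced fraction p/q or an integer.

29/90

2-mesh fixed-axis compound train (all bearings frame-fixed)
mesh 1 [29T→74T]: |ω|/ω_in = 1×29/74 = 29/74, sense flips to −
mesh 2 [74T→90T]: |ω|/ω_in = (29/74)×74/90 = 29/90, sense flips to +
signed output speed (× input speed) = 29/90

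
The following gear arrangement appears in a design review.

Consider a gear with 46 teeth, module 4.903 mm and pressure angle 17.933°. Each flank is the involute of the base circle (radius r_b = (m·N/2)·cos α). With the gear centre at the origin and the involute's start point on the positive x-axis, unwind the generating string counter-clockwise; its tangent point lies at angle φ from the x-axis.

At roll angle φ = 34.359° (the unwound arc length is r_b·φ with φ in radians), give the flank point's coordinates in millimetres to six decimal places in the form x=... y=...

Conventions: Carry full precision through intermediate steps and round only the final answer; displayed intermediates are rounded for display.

single-mesh involute tooth geometry (46T wheel at module 4.903)
pitch radius r_p = m·N/2 = 4.903·46/2 = 112.769000
base radius r_b = r_p·cos α = 112.769000·cos 17.933° = 107.290369
roll angle φ = 34.359° = 0.59967768 rad
x = r_b·(cos φ + φ·sin φ) = 124.881859
y = r_b·(sin φ − φ·cos φ) = 7.438652

x=124.881859 y=7.438652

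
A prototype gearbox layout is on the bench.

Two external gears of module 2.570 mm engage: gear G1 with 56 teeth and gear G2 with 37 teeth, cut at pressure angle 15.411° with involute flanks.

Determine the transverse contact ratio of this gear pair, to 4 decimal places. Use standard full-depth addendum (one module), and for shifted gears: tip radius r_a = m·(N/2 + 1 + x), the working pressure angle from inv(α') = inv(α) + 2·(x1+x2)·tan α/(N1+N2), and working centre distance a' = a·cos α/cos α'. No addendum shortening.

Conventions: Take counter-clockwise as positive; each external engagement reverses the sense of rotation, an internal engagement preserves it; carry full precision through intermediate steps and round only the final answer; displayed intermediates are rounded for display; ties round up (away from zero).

2.0234

single-mesh involute tooth geometry (56T engaging 37T at module 2.570)
base radii: r_b1 = 69.372635, r_b2 = 45.835491
tip radii: r_a1 = 74.530000, r_a2 = 50.115000
no profile shift: α' = α, a' = a
action lengths: √(r_a1²−r_b1²) = 27.242584, √(r_a2²−r_b2²) = 20.263785
base pitch p_b = π·m·cos α = 7.783591
CR = (27.242584 + 20.263785 − 119.505000·sin 15.41100°)/7.783591 = 2.023355
contact ratio ≈ 2.0234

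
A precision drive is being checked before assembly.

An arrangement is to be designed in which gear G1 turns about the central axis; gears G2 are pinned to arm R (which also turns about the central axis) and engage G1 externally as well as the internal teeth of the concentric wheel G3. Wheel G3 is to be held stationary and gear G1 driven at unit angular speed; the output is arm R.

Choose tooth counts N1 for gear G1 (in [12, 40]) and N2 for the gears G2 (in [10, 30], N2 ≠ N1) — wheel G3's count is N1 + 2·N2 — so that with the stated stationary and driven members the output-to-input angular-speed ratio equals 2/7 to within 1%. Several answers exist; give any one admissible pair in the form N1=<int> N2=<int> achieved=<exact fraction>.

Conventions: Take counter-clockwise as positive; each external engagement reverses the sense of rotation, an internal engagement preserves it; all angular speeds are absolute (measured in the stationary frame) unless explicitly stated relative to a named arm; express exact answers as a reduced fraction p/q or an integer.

N1=16 N2=12 achieved=2/7

class = planetary set [ratio 2/7 wanted; Willis about the carrier]
Willis with ω_ring = 0: ω_arm/ω_sun = N1/(N1+N3); set equal to 2/7  ⇒  N3/N1 = 1/(2/7) − 1 = 5/2
N3 = N1 + 2·N2  ⇒  N2/N1 = (N3/N1 − 1)/2 = (5/2 − 1)/2 = 3/4
smallest multiple with N1 ≥ 12 and N2 ≥ 10: k = 4  ⇒  N1 = 4·4 = 16, N2 = 4·3 = 12 (N1 ≤ 40, N2 ≤ 30, N2 ≠ N1 ✓), N3 = 16 + 2·12 = 40
check: N1/(N1+N3) with N1 = 16, N3 = 40 gives 2/7; |achieved − target| = 0 ≤ 1/350 ✓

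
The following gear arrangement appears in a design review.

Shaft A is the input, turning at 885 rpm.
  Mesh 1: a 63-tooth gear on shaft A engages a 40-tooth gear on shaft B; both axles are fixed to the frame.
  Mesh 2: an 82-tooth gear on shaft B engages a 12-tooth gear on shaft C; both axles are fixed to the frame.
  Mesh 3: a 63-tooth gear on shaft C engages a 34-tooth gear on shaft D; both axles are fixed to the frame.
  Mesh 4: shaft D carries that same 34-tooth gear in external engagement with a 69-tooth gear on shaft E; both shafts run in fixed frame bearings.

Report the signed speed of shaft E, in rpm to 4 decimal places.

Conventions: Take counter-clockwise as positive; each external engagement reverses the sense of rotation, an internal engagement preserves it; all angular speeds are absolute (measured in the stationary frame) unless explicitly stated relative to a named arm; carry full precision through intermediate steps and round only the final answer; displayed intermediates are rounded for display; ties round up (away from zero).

+8696.5679 rpm

4-mesh fixed-axis compound train (all bearings frame-fixed)
mesh 1 [63T→40T]: ω = 885.0000×63/40 = 1393.8750 rpm, sense flips to −
mesh 2 [82T→12T]: ω = 1393.8750×82/12 = 9524.8125 rpm, sense flips to +
mesh 3 [63T→34T]: ω = 9524.8125×63/34 = 17648.9173 rpm, sense flips to −
mesh 4 [34T→69T]: ω = 17648.9173×34/69 = 8696.5679 rpm, sense flips to +
signed output speed = +8696.5679 rpm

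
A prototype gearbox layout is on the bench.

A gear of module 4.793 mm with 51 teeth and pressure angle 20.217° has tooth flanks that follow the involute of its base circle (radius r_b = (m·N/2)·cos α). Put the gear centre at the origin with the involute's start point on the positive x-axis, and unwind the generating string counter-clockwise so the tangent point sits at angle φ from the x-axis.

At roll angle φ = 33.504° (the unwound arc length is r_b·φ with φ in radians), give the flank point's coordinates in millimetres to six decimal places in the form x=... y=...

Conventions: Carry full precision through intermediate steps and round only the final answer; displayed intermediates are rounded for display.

x=132.655547 y=7.385987

topology: single-mesh involute geometry — m = 4.793, N = 51
pitch radius r_p = m·N/2 = 4.793·51/2 = 122.221500
base radius r_b = r_p·cos α = 122.221500·cos 20.217° = 114.691498
roll angle φ = 33.504° = 0.58475511 rad
x = r_b·(cos φ + φ·sin φ) = 132.655547
y = r_b·(sin φ − φ·cos φ) = 7.385987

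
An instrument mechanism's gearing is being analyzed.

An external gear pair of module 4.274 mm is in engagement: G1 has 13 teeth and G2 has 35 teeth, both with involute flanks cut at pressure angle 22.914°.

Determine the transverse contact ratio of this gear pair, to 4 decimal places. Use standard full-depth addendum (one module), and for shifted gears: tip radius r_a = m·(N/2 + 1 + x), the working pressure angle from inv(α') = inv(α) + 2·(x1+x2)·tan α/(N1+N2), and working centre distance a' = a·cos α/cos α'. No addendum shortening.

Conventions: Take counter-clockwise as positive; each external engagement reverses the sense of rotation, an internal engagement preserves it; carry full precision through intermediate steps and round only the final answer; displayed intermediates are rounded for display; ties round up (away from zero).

single-mesh involute tooth geometry (13T engaging 35T at module 4.274)
base radii: r_b1 = 25.588810, r_b2 = 68.892949
tip radii: r_a1 = 32.055000, r_a2 = 79.069000
no profile shift: α' = α, a' = a
action lengths: √(r_a1²−r_b1²) = 19.306368, √(r_a2²−r_b2²) = 38.802943
base pitch p_b = π·m·cos α = 12.367633
CR = (19.306368 + 38.802943 − 102.576000·sin 22.91400°)/12.367633 = 1.469274
contact ratio ≈ 1.4693

1.4693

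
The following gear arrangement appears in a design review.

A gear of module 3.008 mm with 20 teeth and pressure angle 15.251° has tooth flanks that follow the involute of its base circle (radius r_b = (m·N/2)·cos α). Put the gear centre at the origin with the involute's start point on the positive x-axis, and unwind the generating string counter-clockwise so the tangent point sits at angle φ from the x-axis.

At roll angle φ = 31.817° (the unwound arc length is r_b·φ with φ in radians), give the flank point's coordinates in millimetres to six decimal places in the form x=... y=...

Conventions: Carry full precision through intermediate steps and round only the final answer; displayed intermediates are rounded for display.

x=33.156135 y=1.605994

recognized (one wheel, involute flank): single-mesh tooth geometry, m = 3.008, N = 20
pitch radius r_p = m·N/2 = 3.008·20/2 = 30.080000
base radius r_b = r_p·cos α = 30.080000·cos 15.251° = 29.020665
roll angle φ = 31.817° = 0.55531141 rad
x = r_b·(cos φ + φ·sin φ) = 33.156135
y = r_b·(sin φ − φ·cos φ) = 1.605994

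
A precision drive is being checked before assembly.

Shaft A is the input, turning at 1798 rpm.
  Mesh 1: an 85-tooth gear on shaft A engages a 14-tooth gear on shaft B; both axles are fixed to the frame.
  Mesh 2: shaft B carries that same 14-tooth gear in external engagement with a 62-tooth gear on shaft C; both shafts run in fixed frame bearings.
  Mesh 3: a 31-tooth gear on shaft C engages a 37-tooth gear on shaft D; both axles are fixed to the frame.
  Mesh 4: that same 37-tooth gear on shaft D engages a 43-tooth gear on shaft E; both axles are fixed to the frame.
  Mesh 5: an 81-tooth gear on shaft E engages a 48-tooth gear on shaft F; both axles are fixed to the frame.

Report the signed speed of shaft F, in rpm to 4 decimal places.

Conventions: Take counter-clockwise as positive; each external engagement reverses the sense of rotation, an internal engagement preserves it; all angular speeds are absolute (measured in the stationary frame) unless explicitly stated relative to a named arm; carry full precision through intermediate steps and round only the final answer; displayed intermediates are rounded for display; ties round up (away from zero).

topology: fixed-axis compound train — 5 meshes, A→F
mesh 1 [85T→14T]: ω = 1798.0000×85/14 = 10916.4286 rpm, sense flips to −
mesh 2 [14T→62T]: ω = 10916.4286×14/62 = 2465.0000 rpm, sense flips to +
mesh 3 [31T→37T]: ω = 2465.0000×31/37 = 2065.2703 rpm, sense flips to −
mesh 4 [37T→43T]: ω = 2065.2703×37/43 = 1777.0930 rpm, sense flips to +
mesh 5 [81T→48T]: ω = 1777.0930×81/48 = 2998.8445 rpm, sense flips to −
signed output speed = -2998.8445 rpm

-2998.8445 rpm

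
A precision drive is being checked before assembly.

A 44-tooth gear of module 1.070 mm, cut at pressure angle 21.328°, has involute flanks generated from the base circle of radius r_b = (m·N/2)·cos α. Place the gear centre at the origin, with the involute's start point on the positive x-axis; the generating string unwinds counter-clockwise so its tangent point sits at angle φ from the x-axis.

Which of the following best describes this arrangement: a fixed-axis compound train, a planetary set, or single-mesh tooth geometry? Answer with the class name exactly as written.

class = single-mesh tooth geometry [base-circle involute, m = 1.070, 44T]
classification: single-mesh tooth geometry

single-mesh tooth geometry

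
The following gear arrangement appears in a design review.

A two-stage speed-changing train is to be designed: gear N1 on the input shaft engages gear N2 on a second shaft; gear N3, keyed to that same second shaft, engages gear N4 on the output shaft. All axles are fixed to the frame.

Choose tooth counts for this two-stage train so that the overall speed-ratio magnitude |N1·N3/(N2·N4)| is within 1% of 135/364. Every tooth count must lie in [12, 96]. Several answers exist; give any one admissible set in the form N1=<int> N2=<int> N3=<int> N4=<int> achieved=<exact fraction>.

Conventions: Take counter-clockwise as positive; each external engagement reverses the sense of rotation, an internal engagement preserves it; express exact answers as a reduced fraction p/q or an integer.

N1=15 N2=13 N3=18 N4=56 achieved=135/364

design class (target 135/364): fixed-axis compound train
target = 135/364 in lowest terms: an exact hit needs N1·N3 = k·135 and N2·N4 = k·364 for one integer k, every count in [12, 96]; additionally prefer no 1:1 stage (N1 ≠ N2, N3 ≠ N4)
k = 1: no 1:1-free in-range split of k·135 and k·364 into factor pairs; take k = 2
k = 2: N1·N3 = 270 = 15·18, N2·N4 = 728 = 13·56
achieved = 15·18/(13·56) = 135/364; |achieved − target| = 0 ≤ 27/7280 ✓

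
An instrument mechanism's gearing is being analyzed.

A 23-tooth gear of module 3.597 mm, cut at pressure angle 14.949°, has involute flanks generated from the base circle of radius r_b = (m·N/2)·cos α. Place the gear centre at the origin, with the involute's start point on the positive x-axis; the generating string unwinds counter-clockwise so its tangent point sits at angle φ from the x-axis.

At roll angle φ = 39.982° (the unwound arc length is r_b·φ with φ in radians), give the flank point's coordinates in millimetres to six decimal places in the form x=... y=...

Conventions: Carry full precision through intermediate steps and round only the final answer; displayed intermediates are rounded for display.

recognized (one wheel, involute flank): single-mesh tooth geometry, m = 3.597, N = 23
pitch radius r_p = m·N/2 = 3.597·23/2 = 41.365500
base radius r_b = r_p·cos α = 41.365500·cos 14.949° = 39.965519
roll angle φ = 39.982° = 0.69781754 rad
x = r_b·(cos φ + φ·sin φ) = 48.543192
y = r_b·(sin φ − φ·cos φ) = 4.310152

x=48.543192 y=4.310152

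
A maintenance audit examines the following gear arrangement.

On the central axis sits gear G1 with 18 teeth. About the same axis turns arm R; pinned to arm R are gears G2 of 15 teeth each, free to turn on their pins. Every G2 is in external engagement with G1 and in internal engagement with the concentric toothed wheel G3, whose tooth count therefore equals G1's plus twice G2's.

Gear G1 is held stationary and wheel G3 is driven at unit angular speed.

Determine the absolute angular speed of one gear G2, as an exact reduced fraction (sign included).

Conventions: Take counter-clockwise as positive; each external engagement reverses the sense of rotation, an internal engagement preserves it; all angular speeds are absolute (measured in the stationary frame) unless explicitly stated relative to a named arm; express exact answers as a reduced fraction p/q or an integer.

topology: planetary set — G1 18T / G2 15T / G3 48T, arm = carrier (Willis)
ring teeth: 18 + 2·15 = 48
18(ω_sun−ω_arm) = −48(ω_ring−ω_arm),  ω_sun = 0, ω_ring = 1
18(0−ω_arm) = −48(1−ω_arm)  ⇒  66·ω_arm = 48  ⇒  ω_arm = 8/11
sun–planet mesh: 18·(0−8/11) = −15·(ω_p−ω_arm)  ⇒  ω_p−ω_arm = 48/55
ω_p = 8/11 + 48/55 = 8/5
exact speed ratio = 8/5

8/5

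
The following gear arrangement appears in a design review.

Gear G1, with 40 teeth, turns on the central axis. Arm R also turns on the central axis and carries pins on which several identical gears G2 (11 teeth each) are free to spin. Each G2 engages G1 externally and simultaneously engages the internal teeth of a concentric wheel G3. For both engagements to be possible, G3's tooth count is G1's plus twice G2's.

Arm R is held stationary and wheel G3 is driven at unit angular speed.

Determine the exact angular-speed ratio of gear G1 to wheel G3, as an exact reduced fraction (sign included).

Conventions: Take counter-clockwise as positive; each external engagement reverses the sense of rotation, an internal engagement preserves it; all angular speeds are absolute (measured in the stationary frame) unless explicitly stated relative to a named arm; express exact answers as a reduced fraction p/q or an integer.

class = planetary set [G3 = 40+2·11 = 62; Willis about the carrier]
ring teeth: 40 + 2·11 = 62
40(ω_sun−ω_arm) = −62(ω_ring−ω_arm),  ω_arm = 0, ω_ring = 1
ω_sun = 0 − (62/40)(1−0) = -31/20
ω_out/ω_in = -31/20

-31/20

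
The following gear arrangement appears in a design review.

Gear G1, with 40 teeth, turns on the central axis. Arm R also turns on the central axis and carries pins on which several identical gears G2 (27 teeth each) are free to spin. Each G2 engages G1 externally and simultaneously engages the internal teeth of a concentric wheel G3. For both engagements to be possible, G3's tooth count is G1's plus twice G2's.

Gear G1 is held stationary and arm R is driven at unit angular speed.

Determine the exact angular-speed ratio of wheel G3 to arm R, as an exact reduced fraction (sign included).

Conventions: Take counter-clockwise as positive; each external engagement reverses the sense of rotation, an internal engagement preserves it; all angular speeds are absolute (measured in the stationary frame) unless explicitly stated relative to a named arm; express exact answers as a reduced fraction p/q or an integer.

67/47

planetary set (40T centre, 27T on arm, 94T internal) — Willis relation
ring teeth: 40 + 2·27 = 94
40(ω_sun−ω_arm) = −94(ω_ring−ω_arm),  ω_sun = 0, ω_arm = 1
ω_ring = 1 − (40/94)(0−1) = 67/47
ω_out/ω_in = 67/47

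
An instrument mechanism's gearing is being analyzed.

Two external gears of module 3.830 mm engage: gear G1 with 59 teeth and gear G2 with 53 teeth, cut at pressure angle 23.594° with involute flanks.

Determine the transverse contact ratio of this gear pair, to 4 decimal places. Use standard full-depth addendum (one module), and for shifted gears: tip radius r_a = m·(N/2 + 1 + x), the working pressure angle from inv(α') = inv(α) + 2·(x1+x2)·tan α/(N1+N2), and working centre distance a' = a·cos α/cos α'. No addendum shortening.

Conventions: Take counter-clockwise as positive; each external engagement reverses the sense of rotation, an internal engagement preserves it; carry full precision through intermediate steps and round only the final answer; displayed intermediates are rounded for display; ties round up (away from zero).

single-mesh involute tooth geometry (59T engaging 53T at module 3.830)
base radii: r_b1 = 103.539979, r_b2 = 93.010490
tip radii: r_a1 = 116.815000, r_a2 = 105.325000
no profile shift: α' = α, a' = a
action lengths: √(r_a1²−r_b1²) = 54.085275, √(r_a2²−r_b2²) = 49.420688
base pitch p_b = π·m·cos α = 11.026456
CR = (54.085275 + 49.420688 − 214.480000·sin 23.59400°)/11.026456 = 1.601574
contact ratio ≈ 1.6016

1.6016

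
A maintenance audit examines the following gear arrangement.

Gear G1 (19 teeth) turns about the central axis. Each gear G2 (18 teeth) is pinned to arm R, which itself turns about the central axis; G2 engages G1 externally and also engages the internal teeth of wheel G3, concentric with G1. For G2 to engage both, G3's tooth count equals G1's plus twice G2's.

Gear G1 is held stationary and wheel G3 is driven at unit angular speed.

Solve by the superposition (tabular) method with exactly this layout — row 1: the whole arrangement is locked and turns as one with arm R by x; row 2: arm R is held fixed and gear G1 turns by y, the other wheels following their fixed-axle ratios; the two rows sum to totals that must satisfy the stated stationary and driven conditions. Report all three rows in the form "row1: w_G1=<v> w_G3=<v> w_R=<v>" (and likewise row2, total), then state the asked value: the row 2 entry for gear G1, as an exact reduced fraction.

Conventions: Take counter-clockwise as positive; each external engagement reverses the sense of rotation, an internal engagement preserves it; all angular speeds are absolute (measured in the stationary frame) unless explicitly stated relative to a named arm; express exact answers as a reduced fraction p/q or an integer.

row1: w_G1=55/74 w_G3=55/74 w_R=55/74
row2: w_G1=-55/74 w_G3=19/74 w_R=0
total: w_G1=0 w_G3=1 w_R=55/74
asked value: -55/74

topology: planetary set — G1 19T / G2 18T / G3 55T, arm = carrier (Willis)
superposition row 1 [locked train]: every member turns x
row 2 (arm held, sun turns y): ω_ring = −(19/55)·y, ω_arm = 0
boundary: total ω_sun = x + y = 0 and total ω_ring = x − (19/55)·y = 1  ⇒  y = -55/74, x = 55/74
row 2 ring = −(19/55)·(-55/74) = 19/74
totals (row 1 + row 2): sun 55/74 + (-55/74) = 0, ring 55/74 + 19/74 = 1, arm 55/74 + 0 = 55/74
asked cell (row2, sun) = -55/74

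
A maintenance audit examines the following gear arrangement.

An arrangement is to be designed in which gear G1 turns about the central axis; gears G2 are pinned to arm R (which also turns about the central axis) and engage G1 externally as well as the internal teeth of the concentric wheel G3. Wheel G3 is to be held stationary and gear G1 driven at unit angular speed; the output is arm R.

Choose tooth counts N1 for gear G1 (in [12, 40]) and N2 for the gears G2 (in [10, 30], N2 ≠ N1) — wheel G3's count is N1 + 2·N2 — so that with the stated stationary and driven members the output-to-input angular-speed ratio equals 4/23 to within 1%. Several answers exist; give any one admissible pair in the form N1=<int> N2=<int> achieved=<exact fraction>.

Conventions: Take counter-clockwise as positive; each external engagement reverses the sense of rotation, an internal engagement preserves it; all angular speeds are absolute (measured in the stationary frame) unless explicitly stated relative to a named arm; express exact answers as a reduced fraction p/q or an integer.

N1=16 N2=30 achieved=4/23

topology: planetary set — design target 4/23, arm = carrier (Willis)
Willis with ω_ring = 0: ω_arm/ω_sun = N1/(N1+N3); set equal to 4/23  ⇒  N3/N1 = 1/(4/23) − 1 = 19/4
N3 = N1 + 2·N2  ⇒  N2/N1 = (N3/N1 − 1)/2 = (19/4 − 1)/2 = 15/8
smallest multiple with N1 ≥ 12 and N2 ≥ 10: k = 2  ⇒  N1 = 2·8 = 16, N2 = 2·15 = 30 (N1 ≤ 40, N2 ≤ 30, N2 ≠ N1 ✓), N3 = 16 + 2·30 = 76
check: N1/(N1+N3) with N1 = 16, N3 = 76 gives 4/23; |achieved − target| = 0 ≤ 1/575 ✓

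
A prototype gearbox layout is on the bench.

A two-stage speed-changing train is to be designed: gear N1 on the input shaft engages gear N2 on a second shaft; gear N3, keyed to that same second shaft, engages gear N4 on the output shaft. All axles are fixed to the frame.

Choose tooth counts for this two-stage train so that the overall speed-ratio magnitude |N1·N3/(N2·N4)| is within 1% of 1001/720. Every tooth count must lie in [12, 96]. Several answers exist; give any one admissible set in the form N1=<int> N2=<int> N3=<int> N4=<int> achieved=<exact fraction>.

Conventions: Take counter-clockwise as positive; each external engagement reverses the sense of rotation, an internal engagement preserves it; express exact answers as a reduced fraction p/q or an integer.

N1=13 N2=12 N3=77 N4=60 achieved=1001/720

topology: fixed-axis compound train — 2 stages, target 1001/720
target = 1001/720 in lowest terms: an exact hit needs N1·N3 = k·1001 and N2·N4 = k·720 for one integer k, every count in [12, 96]; additionally prefer no 1:1 stage (N1 ≠ N2, N3 ≠ N4)
k = 1: N1·N3 = 1001 = 13·77, N2·N4 = 720 = 12·60
achieved = 13·77/(12·60) = 1001/720; |achieved − target| = 0 ≤ 1001/72000 ✓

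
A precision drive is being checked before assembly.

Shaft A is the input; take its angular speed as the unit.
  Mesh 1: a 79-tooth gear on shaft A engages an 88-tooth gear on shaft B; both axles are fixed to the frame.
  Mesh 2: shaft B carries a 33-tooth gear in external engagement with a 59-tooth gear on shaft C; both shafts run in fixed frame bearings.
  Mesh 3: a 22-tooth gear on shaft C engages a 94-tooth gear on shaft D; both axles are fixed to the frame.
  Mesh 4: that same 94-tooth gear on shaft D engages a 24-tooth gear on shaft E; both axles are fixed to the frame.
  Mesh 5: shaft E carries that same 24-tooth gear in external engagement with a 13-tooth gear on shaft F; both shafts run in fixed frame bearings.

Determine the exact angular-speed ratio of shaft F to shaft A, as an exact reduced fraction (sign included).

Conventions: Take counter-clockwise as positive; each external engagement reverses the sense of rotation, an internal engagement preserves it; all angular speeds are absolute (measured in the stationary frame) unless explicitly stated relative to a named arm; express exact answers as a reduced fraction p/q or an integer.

class = fixed-axis compound train [5 meshes; 5 ratios multiply, 5 sense flips]
mesh 1 [79T→88T]: running ratio 79/88, sense −
mesh 2 [33T→59T]: running ratio 237/472, sense +
mesh 3 [22T→94T]: running ratio 2607/22184, sense −
mesh 4 [94T→24T]: running ratio 869/1888, sense +
mesh 5 [24T→13T]: running ratio 2607/3068, sense −
ω_out/ω_in = -2607/3068

-2607/3068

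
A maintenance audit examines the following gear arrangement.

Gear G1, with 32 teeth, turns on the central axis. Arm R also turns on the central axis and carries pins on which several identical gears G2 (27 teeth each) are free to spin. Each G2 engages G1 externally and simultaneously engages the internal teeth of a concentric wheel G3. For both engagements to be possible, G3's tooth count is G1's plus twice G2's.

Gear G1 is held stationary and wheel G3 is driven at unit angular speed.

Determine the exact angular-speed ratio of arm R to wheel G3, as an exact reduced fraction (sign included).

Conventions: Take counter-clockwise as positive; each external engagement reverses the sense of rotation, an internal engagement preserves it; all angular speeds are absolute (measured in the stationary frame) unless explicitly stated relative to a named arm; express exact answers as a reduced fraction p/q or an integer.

class = planetary set [G3 = 32+2·27 = 86; Willis about the carrier]
ring teeth: 32 + 2·27 = 86
32(ω_sun−ω_arm) = −86(ω_ring−ω_arm),  ω_sun = 0, ω_ring = 1
32(0−ω_arm) = −86(1−ω_arm)  ⇒  118·ω_arm = 86  ⇒  ω_arm = 43/59
ω_out/ω_in = 43/59

43/59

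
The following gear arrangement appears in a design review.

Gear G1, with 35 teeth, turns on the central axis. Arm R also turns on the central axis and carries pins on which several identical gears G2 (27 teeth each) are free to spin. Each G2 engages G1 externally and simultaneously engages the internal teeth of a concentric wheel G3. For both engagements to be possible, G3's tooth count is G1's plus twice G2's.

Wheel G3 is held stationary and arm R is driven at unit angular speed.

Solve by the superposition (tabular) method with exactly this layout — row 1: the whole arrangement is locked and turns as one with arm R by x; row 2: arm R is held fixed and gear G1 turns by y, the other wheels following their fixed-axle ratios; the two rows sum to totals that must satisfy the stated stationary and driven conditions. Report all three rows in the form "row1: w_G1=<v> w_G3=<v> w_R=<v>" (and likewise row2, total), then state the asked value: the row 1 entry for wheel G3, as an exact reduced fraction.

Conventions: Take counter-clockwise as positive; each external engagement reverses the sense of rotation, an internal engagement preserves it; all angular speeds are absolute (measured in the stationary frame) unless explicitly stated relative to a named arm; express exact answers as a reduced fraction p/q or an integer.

row1: w_G1=1 w_G3=1 w_R=1
row2: w_G1=89/35 w_G3=-1 w_R=0
total: w_G1=124/35 w_G3=0 w_R=1
asked value: 1

planetary set (35T centre, 27T on arm, 89T internal) — Willis relation
row 1 (train locked, turned with arm): all members turn x
row 2 (arm held, sun turns y): ω_ring = −(35/89)·y, ω_arm = 0
boundary: total ω_ring = x − (35/89)·y = 0 and total ω_arm = x = 1  ⇒  y = 89/35, x = 1
row 2 ring = −(35/89)·89/35 = -1
totals (row 1 + row 2): sun 1 + 89/35 = 124/35, ring 1 + (-1) = 0, arm 1 + 0 = 1
asked cell (row1, ring) = 1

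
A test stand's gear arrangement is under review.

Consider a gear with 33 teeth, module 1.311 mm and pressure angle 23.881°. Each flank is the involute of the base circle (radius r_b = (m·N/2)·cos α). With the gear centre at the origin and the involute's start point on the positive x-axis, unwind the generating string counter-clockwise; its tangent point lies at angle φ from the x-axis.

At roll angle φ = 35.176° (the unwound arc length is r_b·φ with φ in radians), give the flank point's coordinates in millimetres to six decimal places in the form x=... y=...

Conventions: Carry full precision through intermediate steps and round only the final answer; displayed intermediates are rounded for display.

x=23.163269 y=1.468957

recognized (one wheel, involute flank): single-mesh tooth geometry, m = 1.311, N = 33
pitch radius r_p = m·N/2 = 1.311·33/2 = 21.631500
base radius r_b = r_p·cos α = 21.631500·cos 23.881° = 19.779590
roll angle φ = 35.176° = 0.61393702 rad
x = r_b·(cos φ + φ·sin φ) = 23.163269
y = r_b·(sin φ − φ·cos φ) = 1.468957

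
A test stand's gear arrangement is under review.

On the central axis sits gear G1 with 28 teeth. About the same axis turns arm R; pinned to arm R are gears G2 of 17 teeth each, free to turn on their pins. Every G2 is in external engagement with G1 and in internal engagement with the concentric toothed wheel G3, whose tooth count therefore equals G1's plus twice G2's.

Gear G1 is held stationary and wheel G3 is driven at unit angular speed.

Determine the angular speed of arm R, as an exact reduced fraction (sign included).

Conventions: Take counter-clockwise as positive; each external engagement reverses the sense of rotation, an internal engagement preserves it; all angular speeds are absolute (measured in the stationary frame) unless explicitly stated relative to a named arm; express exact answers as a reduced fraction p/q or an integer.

recognized (axles ride arm R): planetary set, 28/17/62 teeth
ring teeth: 28 + 2·17 = 62
28(ω_sun−ω_arm) = −62(ω_ring−ω_arm),  ω_sun = 0, ω_ring = 1
28(0−ω_arm) = −62(1−ω_arm)  ⇒  90·ω_arm = 62  ⇒  ω_arm = 31/45
exact speed ratio = 31/45

31/45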